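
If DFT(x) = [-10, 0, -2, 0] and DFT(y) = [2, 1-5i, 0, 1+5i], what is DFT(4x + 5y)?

By linearity: DFT(4x + 5y) = 4·DFT(x) + 5·DFT(y)
= 4·[-10, 0, -2, 0] + 5·[2, 1-5i, 0, 1+5i]

Computing element-wise:
Z[0] = 4·(-10) + 5·(2) = -30
Z[1] = 4·(0) + 5·(1-5i) = 5-25i
Z[2] = 4·(-2) + 5·(0) = -8
Z[3] = 4·(0) + 5·(1+5i) = 5+25i

DFT(4x + 5y) = 4·X + 5·Y = [-30, 5-25i, -8, 5+25i]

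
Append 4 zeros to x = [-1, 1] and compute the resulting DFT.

Original 2-point DFT: [0, -2]
Zero-padded 6-point DFT provides frequency interpolation.

DFT_6([x, 0, ...]) = [0, -0.5000-0.8660i, -1.5000-0.8660i, -2, -1.5000+0.8660i, -0.5000+0.8660i]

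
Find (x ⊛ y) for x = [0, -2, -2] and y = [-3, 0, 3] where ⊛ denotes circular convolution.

(x ⊛ y)[n] = Σ(m=0 to 2) x[m] · y[(n-m) mod 3]

Computing each output sample:
(x ⊛ y)[0] = -6
(x ⊛ y)[1] = 0
(x ⊛ y)[2] = 6

x ⊛ y = [-6, 0, 6]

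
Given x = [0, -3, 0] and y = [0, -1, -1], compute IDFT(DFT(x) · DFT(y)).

(x ⊛ y)[n] = Σ(m=0 to 2) x[m] · y[(n-m) mod 3]

Computing each output sample:
(x ⊛ y)[0] = 3
(x ⊛ y)[1] = 0
(x ⊛ y)[2] = 3

x ⊛ y = [3, 0, 3]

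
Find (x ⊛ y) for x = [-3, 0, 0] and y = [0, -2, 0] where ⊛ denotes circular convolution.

(x ⊛ y)[n] = Σ(m=0 to 2) x[m] · y[(n-m) mod 3]

Computing each output sample:
(x ⊛ y)[0] = 0
(x ⊛ y)[1] = 6
(x ⊛ y)[2] = 0

x ⊛ y = [0, 6, 0]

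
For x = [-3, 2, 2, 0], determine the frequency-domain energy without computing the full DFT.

Parseval: Σ|x[n]|² = (1/N)Σ|X[k]|², so Σ|X[k]|² = N·Σ|x[n]|² = 4·17.0000

Σ|X[k]|² = N·Σ|x[n]|² = 4·17.0000 = 68.0000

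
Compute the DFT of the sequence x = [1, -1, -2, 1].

X[k] = Σ(n=0 to 3) x[n] · ω_4^(nk)
where ω_4 = e^(-2πi/4)

Computing each X[k]:
X[0] = -1
X[1] = 3+2i
X[2] = -1
X[3] = 3-2i

X = [-1, 3+2i, -1, 3-2i]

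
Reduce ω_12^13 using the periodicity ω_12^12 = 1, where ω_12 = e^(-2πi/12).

Since ω_12^12 = 1, powers reduce modulo 12.
13 mod 12 = 1
So ω_12^13 = ω_12^1 = e^(-2πi·1/12)

ω_12^13 = ω_12^1 = 0.8660-0.5000i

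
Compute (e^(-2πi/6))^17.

Since ω_6^6 = 1, powers reduce modulo 6.
17 mod 6 = 5
So ω_6^17 = ω_6^5 = e^(-2πi·5/6)

ω_6^17 = ω_6^5 = 0.5000+0.8660i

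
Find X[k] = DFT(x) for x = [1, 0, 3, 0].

X[k] = Σ(n=0 to 3) x[n] · ω_4^(nk)
where ω_4 = e^(-2πi/4)

Computing each X[k]:
X[0] = 4
X[1] = -2
X[2] = 4
X[3] = -2

X = [4, -2, 4, -2]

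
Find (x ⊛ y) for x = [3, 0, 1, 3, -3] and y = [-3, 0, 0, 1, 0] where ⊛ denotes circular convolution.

(x ⊛ y)[n] = Σ(m=0 to 4) x[m] · y[(n-m) mod 5]

Computing each output sample:
(x ⊛ y)[0] = -8
(x ⊛ y)[1] = 3
(x ⊛ y)[2] = -6
(x ⊛ y)[3] = -6
(x ⊛ y)[4] = 9

x ⊛ y = [-8, 3, -6, -6, 9]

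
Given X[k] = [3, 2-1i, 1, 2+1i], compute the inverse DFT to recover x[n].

x[n] = (1/4) Σ(k=0 to 3) X[k] · e^(2πikn/4)

Computing each x[n]:
x[0] = 2
x[1] = 1
x[2] = 0
x[3] = 0

x = [2, 1, 0, 0]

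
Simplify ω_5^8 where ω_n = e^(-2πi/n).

Since ω_5^5 = 1, powers reduce modulo 5.
8 mod 5 = 3
So ω_5^8 = ω_5^3 = e^(-2πi·3/5)

ω_5^8 = ω_5^3 = -0.8090+0.5878i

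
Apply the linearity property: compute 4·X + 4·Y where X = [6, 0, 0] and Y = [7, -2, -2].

By linearity: DFT(4x + 4y) = 4·DFT(x) + 4·DFT(y)
= 4·[6, 0, 0] + 4·[7, -2, -2]

Computing element-wise:
Z[0] = 4·(6) + 4·(7) = 52
Z[1] = 4·(0) + 4·(-2) = -8
Z[2] = 4·(0) + 4·(-2) = -8

DFT(4x + 4y) = 4·X + 4·Y = [52, -8, -8]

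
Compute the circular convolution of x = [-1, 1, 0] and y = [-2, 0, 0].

(x ⊛ y)[n] = Σ(m=0 to 2) x[m] · y[(n-m) mod 3]

Computing each output sample:
(x ⊛ y)[0] = 2
(x ⊛ y)[1] = -2
(x ⊛ y)[2] = 0

x ⊛ y = [2, -2, 0]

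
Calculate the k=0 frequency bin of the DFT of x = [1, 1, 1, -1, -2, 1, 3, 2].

X[0] = Σ(n=0 to 7) x[n] · ω_8^0 = Σ x[n]
= (1) + (1) + (1) + (-1) + (-2) + (1) + (3) + (2)

X[0] = 6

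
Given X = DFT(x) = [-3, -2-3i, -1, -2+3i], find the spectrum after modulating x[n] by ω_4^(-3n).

Modulation property: DFT(ω_4^(-3n)·x[n]) = X[(k-3) mod 4], so circularly shift X by 3 positions.

X[k-3] = [-2-3i, -1, -2+3i, -3]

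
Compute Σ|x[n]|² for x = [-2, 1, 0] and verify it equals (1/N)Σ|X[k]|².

Time domain:
Σ|x[n]|² = |-2|² + |1|² + |0|² = 5.0000

Frequency domain:
(1/3)Σ|X[k]|² = (1/3)(|-1|² + |-2.5000-0.8660i|² + |-2.5000+0.8660i|²) = (1/3)·15.0000 = 5.0000

Both sides agree, confirming Parseval's theorem.

Σ|x[n]|² = (1/N)Σ|X[k]|² = 5.0000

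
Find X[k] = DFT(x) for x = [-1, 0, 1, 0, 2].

X[k] = Σ(n=0 to 4) x[n] · ω_5^(nk)
where ω_5 = e^(-2πi/5)

Computing each X[k]:
X[0] = 2
X[1] = -1.1910+1.3143i
X[2] = -2.3090+2.1266i
X[3] = -2.3090-2.1266i
X[4] = -1.1910-1.3143i

X = [2, -1.1910+1.3143i, -2.3090+2.1266i, -2.3090-2.1266i, -1.1910-1.3143i]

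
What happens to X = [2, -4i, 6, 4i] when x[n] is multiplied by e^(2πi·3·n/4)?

Modulation property: DFT(ω_4^(-3n)·x[n]) = X[(k-3) mod 4], so circularly shift X by 3 positions.

X[k-3] = [-4i, 6, 4i, 2]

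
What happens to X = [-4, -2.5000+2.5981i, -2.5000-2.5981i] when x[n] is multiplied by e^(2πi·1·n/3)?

Modulation property: DFT(ω_3^(-1n)·x[n]) = X[(k-1) mod 3], so circularly shift X by 1 positions.

X[k-1] = [-2.5000-2.5981i, -4, -2.5000+2.5981i]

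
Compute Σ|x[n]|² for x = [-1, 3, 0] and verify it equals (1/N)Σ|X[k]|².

Time domain:
Σ|x[n]|² = |-1|² + |3|² + |0|² = 10.0000

Frequency domain:
(1/3)Σ|X[k]|² = (1/3)(|2|² + |-2.5000-2.5981i|² + |-2.5000+2.5981i|²) = (1/3)·30.0000 = 10.0000

Both sides agree, confirming Parseval's theorem.

Σ|x[n]|² = (1/N)Σ|X[k]|² = 10.0000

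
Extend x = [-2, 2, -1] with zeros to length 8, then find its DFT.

Original 3-point DFT: [-1, -2.5000-2.5981i, -2.5000+2.5981i]
Zero-padded 8-point DFT provides frequency interpolation.

DFT_8([x, 0, ...]) = [-1, -0.5858-0.4142i, -1-2i, -3.4142-2.4142i, -5, -3.4142+2.4142i, -1+2i, -0.5858+0.4142i]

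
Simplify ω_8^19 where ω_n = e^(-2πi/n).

Since ω_8^8 = 1, powers reduce modulo 8.
19 mod 8 = 3
So ω_8^19 = ω_8^3 = e^(-2πi·3/8)

ω_8^19 = ω_8^3 = -0.7071-0.7071i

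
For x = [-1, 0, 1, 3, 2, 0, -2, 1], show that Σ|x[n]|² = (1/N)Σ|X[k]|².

Time domain:
Σ|x[n]|² = |-1|² + |0|² + |1|² + |3|² + |2|² + |0|² + |-2|² + |1|² = 20.0000

Frequency domain:
(1/8)Σ|X[k]|² = (1/8)(|4|² + |-4.4142-4.4142i|² + |2+4i|² + |-1.5858+1.5858i|² + |-4|² + |-1.5858-1.5858i|² + |2-4i|² + |-4.4142+4.4142i|²) = (1/8)·160.0000 = 20.0000

Both sides agree, confirming Parseval's theorem.

Σ|x[n]|² = (1/N)Σ|X[k]|² = 20.0000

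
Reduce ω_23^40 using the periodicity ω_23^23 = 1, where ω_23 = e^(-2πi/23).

Since ω_23^23 = 1, powers reduce modulo 23.
40 mod 23 = 17
So ω_23^40 = ω_23^17 = e^(-2πi·17/23)

ω_23^40 = ω_23^17 = -0.0682+0.9977i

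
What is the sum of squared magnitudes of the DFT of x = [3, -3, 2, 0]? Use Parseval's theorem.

Parseval: Σ|x[n]|² = (1/N)Σ|X[k]|², so Σ|X[k]|² = N·Σ|x[n]|² = 4·22.0000

Σ|X[k]|² = N·Σ|x[n]|² = 4·22.0000 = 88.0000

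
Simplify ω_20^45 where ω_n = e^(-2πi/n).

Since ω_20^20 = 1, powers reduce modulo 20.
45 mod 20 = 5
So ω_20^45 = ω_20^5 = e^(-2πi·5/20)

ω_20^45 = ω_20^5 = -1i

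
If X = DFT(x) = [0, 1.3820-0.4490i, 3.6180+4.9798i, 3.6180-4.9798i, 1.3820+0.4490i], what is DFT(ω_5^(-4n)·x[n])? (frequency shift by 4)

Modulation property: DFT(ω_5^(-4n)·x[n]) = X[(k-4) mod 5], so circularly shift X by 4 positions.

X[k-4] = [1.3820-0.4490i, 3.6180+4.9798i, 3.6180-4.9798i, 1.3820+0.4490i, 0]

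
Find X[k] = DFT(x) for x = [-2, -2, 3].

X[k] = Σ(n=0 to 2) x[n] · ω_3^(nk)
where ω_3 = e^(-2πi/3)

Computing each X[k]:
X[0] = -1
X[1] = -2.5000+4.3301i
X[2] = -2.5000-4.3301i

X = [-1, -2.5000+4.3301i, -2.5000-4.3301i]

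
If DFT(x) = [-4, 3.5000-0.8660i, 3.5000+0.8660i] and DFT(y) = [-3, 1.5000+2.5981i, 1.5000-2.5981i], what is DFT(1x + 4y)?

By linearity: DFT(1x + 4y) = 1·DFT(x) + 4·DFT(y)
= 1·[-4, 3.5000-0.8660i, 3.5000+0.8660i] + 4·[-3, 1.5000+2.5981i, 1.5000-2.5981i]

Computing element-wise:
Z[0] = 1·(-4) + 4·(-3) = -16
Z[1] = 1·(3.5000-0.8660i) + 4·(1.5000+2.5981i) = 9.5000+9.5264i
Z[2] = 1·(3.5000+0.8660i) + 4·(1.5000-2.5981i) = 9.5000-9.5264i

DFT(1x + 4y) = 1·X + 4·Y = [-16, 9.5000+9.5264i, 9.5000-9.5264i]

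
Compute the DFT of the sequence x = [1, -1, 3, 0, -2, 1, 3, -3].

X[k] = Σ(n=0 to 7) x[n] · ω_8^(nk)
where ω_8 = e^(-2πi/8)

Computing each X[k]:
X[0] = 2
X[1] = -0.5355-0.7071i
X[2] = -7-3i
X[3] = 6.5355-0.7071i
X[4] = 8
X[5] = 6.5355+0.7071i
X[6] = -7+3i
X[7] = -0.5355+0.7071i

X = [2, -0.5355-0.7071i, -7-3i, 6.5355-0.7071i, 8, 6.5355+0.7071i, -7+3i, -0.5355+0.7071i]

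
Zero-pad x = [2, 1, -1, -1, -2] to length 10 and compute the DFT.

Original 5-point DFT: [-1, 3.3090-2.8532i, 2.1910-1.7634i, 2.1910+1.7634i, 3.3090+2.8532i]
Zero-padded 10-point DFT provides frequency interpolation.

DFT_10([x, 0, ...]) = [-1, 4.4271+2.4899i, 3.3090-2.8532i, 1.0729-0.2245i, 2.1910-1.7634i, -1, 2.1910+1.7634i, 1.0729+0.2245i, 3.3090+2.8532i, 4.4271-2.4899i]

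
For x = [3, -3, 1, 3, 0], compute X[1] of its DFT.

X[1] = Σ(n=0 to 4) x[n] · ω_5^(1n) where ω_5 = e^(-2πi/5)
= (3)·ω_5^0 + (-3)·ω_5^1 + (1)·ω_5^2 + (3)·ω_5^3 + (0)·ω_5^4

X[1] = -1.1631+4.0287i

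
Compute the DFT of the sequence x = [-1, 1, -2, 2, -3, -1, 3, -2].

X[k] = Σ(n=0 to 7) x[n] · ω_8^(nk)
where ω_8 = e^(-2πi/8)

Computing each X[k]:
X[0] = -3
X[1] = 0.5858+0.7574i
X[2] = -5
X[3] = 3.4142-9.2426i
X[4] = -3
X[5] = 3.4142+9.2426i
X[6] = -5
X[7] = 0.5858-0.7574i

X = [-3, 0.5858+0.7574i, -5, 3.4142-9.2426i, -3, 3.4142+9.2426i, -5, 0.5858-0.7574i]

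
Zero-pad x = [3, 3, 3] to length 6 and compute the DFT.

Original 3-point DFT: [9, 0, 0]
Zero-padded 6-point DFT provides frequency interpolation.

DFT_6([x, 0, ...]) = [9, 3.0000-5.1962i, 0, 3, 0, 3.0000+5.1962i]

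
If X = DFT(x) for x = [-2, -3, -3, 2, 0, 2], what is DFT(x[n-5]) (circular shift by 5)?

Time shift by 5: X_shifted[k] = ω_6^(5k) · X[k]
Shifted x = [-3, -3, 2, 0, 2, -2]

DFT(x[n-5]) = [-4, -7.5000+0.8660i, -2.5000+0.8660i, 6, -2.5000-0.8660i, -7.5000-0.8660i]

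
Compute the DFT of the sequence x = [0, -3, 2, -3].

X[k] = Σ(n=0 to 3) x[n] · ω_4^(nk)
where ω_4 = e^(-2πi/4)

Computing each X[k]:
X[0] = -4
X[1] = -2
X[2] = 8
X[3] = -2

X = [-4, -2, 8, -2]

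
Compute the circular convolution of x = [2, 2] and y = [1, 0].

(x ⊛ y)[n] = Σ(m=0 to 1) x[m] · y[(n-m) mod 2]

Computing each output sample:
(x ⊛ y)[0] = 2
(x ⊛ y)[1] = 2

x ⊛ y = [2, 2]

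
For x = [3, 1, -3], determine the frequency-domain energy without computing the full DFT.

Parseval: Σ|x[n]|² = (1/N)Σ|X[k]|², so Σ|X[k]|² = N·Σ|x[n]|² = 3·19.0000

Σ|X[k]|² = N·Σ|x[n]|² = 3·19.0000 = 57.0000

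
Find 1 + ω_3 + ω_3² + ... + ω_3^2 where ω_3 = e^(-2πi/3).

Sum of all nth roots of unity equals 0 for n > 1 (geometric series with r ≠ 1).

0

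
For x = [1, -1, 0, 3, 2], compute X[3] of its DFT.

X[3] = Σ(n=0 to 4) x[n] · ω_5^(3n) where ω_5 = e^(-2πi/5)
= (1)·ω_5^0 + (-1)·ω_5^3 + (0)·ω_5^6 + (3)·ω_5^9 + (2)·ω_5^12

X[3] = 1.1180+1.0898i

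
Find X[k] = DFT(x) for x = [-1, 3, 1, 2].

X[k] = Σ(n=0 to 3) x[n] · ω_4^(nk)
where ω_4 = e^(-2πi/4)

Computing each X[k]:
X[0] = 5
X[1] = -2-1i
X[2] = -5
X[3] = -2+1i

X = [5, -2-1i, -5, -2+1i]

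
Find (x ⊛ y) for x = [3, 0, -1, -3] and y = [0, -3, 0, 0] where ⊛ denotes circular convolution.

(x ⊛ y)[n] = Σ(m=0 to 3) x[m] · y[(n-m) mod 4]

Computing each output sample:
(x ⊛ y)[0] = 9
(x ⊛ y)[1] = -9
(x ⊛ y)[2] = 0
(x ⊛ y)[3] = 3

x ⊛ y = [9, -9, 0, 3]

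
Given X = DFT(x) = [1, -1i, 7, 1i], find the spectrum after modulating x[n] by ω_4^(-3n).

Modulation property: DFT(ω_4^(-3n)·x[n]) = X[(k-3) mod 4], so circularly shift X by 3 positions.

X[k-3] = [-1i, 7, 1i, 1]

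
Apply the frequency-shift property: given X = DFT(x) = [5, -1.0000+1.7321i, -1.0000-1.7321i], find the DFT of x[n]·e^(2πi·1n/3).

Modulation property: DFT(ω_3^(-1n)·x[n]) = X[(k-1) mod 3], so circularly shift X by 1 positions.

X[k-1] = [-1.0000-1.7321i, 5, -1.0000+1.7321i]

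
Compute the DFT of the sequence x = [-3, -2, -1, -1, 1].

X[k] = Σ(n=0 to 4) x[n] · ω_5^(nk)
where ω_5 = e^(-2πi/5)

Computing each X[k]:
X[0] = -6
X[1] = -1.6910+2.8532i
X[2] = -2.8090+1.7634i
X[3] = -2.8090-1.7634i
X[4] = -1.6910-2.8532i

X = [-6, -1.6910+2.8532i, -2.8090+1.7634i, -2.8090-1.7634i, -1.6910-2.8532i]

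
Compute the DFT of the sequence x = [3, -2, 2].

X[k] = Σ(n=0 to 2) x[n] · ω_3^(nk)
where ω_3 = e^(-2πi/3)

Computing each X[k]:
X[0] = 3
X[1] = 3.0000+3.4641i
X[2] = 3.0000-3.4641i

X = [3, 3.0000+3.4641i, 3.0000-3.4641i]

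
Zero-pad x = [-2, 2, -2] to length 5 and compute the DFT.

Original 3-point DFT: [-2, -2.0000-3.4641i, -2.0000+3.4641i]
Zero-padded 5-point DFT provides frequency interpolation.

DFT_5([x, 0, ...]) = [-2, 0.2361-0.7265i, -4.2361-3.0777i, -4.2361+3.0777i, 0.2361+0.7265i]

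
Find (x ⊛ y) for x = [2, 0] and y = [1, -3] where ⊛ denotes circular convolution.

(x ⊛ y)[n] = Σ(m=0 to 1) x[m] · y[(n-m) mod 2]

Computing each output sample:
(x ⊛ y)[0] = 2
(x ⊛ y)[1] = -6

x ⊛ y = [2, -6]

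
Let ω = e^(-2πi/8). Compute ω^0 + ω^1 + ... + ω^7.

Sum of all nth roots of unity equals 0 for n > 1 (geometric series with r ≠ 1).

0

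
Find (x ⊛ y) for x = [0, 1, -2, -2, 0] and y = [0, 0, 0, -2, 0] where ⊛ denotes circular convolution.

(x ⊛ y)[n] = Σ(m=0 to 4) x[m] · y[(n-m) mod 5]

Computing each output sample:
(x ⊛ y)[0] = 4
(x ⊛ y)[1] = 4
(x ⊛ y)[2] = 0
(x ⊛ y)[3] = 0
(x ⊛ y)[4] = -2

x ⊛ y = [4, 4, 0, 0, -2]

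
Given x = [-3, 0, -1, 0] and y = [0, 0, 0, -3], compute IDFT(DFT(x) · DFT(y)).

(x ⊛ y)[n] = Σ(m=0 to 3) x[m] · y[(n-m) mod 4]

Computing each output sample:
(x ⊛ y)[0] = 0
(x ⊛ y)[1] = 3
(x ⊛ y)[2] = 0
(x ⊛ y)[3] = 9

x ⊛ y = [0, 3, 0, 9]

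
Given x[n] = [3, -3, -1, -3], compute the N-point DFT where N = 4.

X[k] = Σ(n=0 to 3) x[n] · ω_4^(nk)
where ω_4 = e^(-2πi/4)

Computing each X[k]:
X[0] = -4
X[1] = 4
X[2] = 8
X[3] = 4

X = [-4, 4, 8, 4]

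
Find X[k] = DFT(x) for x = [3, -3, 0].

X[k] = Σ(n=0 to 2) x[n] · ω_3^(nk)
where ω_3 = e^(-2πi/3)

Computing each X[k]:
X[0] = 0
X[1] = 4.5000+2.5981i
X[2] = 4.5000-2.5981i

X = [0, 4.5000+2.5981i, 4.5000-2.5981i]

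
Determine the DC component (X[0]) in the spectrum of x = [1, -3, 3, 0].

X[0] = Σ(n=0 to 3) x[n] · ω_4^0 = Σ x[n]
= (1) + (-3) + (3) + (0)

X[0] = 1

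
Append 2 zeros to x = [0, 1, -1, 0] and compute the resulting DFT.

Original 4-point DFT: [0, 1-1i, -2, 1+1i]
Zero-padded 6-point DFT provides frequency interpolation.

DFT_6([x, 0, ...]) = [0, 1, -1.7321i, -2, 1.7321i, 1]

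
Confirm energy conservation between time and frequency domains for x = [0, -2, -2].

Time domain:
Σ|x[n]|² = |0|² + |-2|² + |-2|² = 8.0000

Frequency domain:
(1/3)Σ|X[k]|² = (1/3)(|-4|² + |2|² + |2|²) = (1/3)·24.0000 = 8.0000

Both sides agree, confirming Parseval's theorem.

Σ|x[n]|² = (1/N)Σ|X[k]|² = 8.0000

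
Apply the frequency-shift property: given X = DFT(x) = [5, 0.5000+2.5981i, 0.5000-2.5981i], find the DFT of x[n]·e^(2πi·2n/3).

Modulation property: DFT(ω_3^(-2n)·x[n]) = X[(k-2) mod 3], so circularly shift X by 2 positions.

X[k-2] = [0.5000+2.5981i, 0.5000-2.5981i, 5]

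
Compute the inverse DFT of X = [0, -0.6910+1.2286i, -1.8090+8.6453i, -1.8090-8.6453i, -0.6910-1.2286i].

x[n] = (1/5) Σ(k=0 to 4) X[k] · e^(2πikn/5)

Computing each x[n]:
x[0] = -1
x[1] = -2
x[2] = 3
x[3] = -3
x[4] = 3

x = [-1, -2, 3, -3, 3]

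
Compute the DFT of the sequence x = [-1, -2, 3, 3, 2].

X[k] = Σ(n=0 to 4) x[n] · ω_5^(nk)
where ω_5 = e^(-2πi/5)

Computing each X[k]:
X[0] = 5
X[1] = -5.8541+3.8042i
X[2] = 0.8541+2.3511i
X[3] = 0.8541-2.3511i
X[4] = -5.8541-3.8042i

X = [5, -5.8541+3.8042i, 0.8541+2.3511i, 0.8541-2.3511i, -5.8541-3.8042i]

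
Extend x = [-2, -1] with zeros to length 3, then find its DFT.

Original 2-point DFT: [-3, -1]
Zero-padded 3-point DFT provides frequency interpolation.

DFT_3([x, 0, ...]) = [-3, -1.5000+0.8660i, -1.5000-0.8660i]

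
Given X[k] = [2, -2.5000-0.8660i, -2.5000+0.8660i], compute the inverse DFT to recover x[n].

x[n] = (1/3) Σ(k=0 to 2) X[k] · e^(2πikn/3)

Computing each x[n]:
x[0] = -1
x[1] = 2
x[2] = 1

x = [-1, 2, 1]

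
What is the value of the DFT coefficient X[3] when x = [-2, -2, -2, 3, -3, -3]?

X[3] = Σ(n=0 to 5) x[n] · ω_6^(3n) where ω_6 = e^(-2πi/6)
= (-2)·ω_6^0 + (-2)·ω_6^3 + (-2)·ω_6^6 + (3)·ω_6^9 + (-3)·ω_6^12 + (-3)·ω_6^15

X[3] = -5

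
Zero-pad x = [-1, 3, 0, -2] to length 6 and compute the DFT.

Original 4-point DFT: [0, -1-5i, -2, -1+5i]
Zero-padded 6-point DFT provides frequency interpolation.

DFT_6([x, 0, ...]) = [0, 2.5000-2.5981i, -4.5000-2.5981i, -2, -4.5000+2.5981i, 2.5000+2.5981i]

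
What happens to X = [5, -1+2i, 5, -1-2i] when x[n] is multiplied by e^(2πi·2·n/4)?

Modulation property: DFT(ω_4^(-2n)·x[n]) = X[(k-2) mod 4], so circularly shift X by 2 positions.

X[k-2] = [5, -1-2i, 5, -1+2i]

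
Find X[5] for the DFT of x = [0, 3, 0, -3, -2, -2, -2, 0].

X[5] = Σ(n=0 to 7) x[n] · ω_8^(5n) where ω_8 = e^(-2πi/8)
= (0)·ω_8^0 + (3)·ω_8^5 + (0)·ω_8^10 + (-3)·ω_8^15 + (-2)·ω_8^20 + (-2)·ω_8^25 + (-2)·ω_8^30 + (0)·ω_8^35

X[5] = -3.6569-0.5858i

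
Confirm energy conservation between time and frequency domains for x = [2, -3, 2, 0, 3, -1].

Time domain:
Σ|x[n]|² = |2|² + |-3|² + |2|² + |0|² + |3|² + |-1|² = 27.0000

Frequency domain:
(1/6)Σ|X[k]|² = (1/6)(|3|² + |-2.5000+2.5981i|² + |1.5000+0.8660i|² + |11|² + |1.5000-0.8660i|² + |-2.5000-2.5981i|²) = (1/6)·162.0000 = 27.0000

Both sides agree, confirming Parseval's theorem.

Σ|x[n]|² = (1/N)Σ|X[k]|² = 27.0000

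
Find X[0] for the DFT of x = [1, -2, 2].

X[0] = Σ(n=0 to 2) x[n] · ω_3^0 = Σ x[n]
= (1) + (-2) + (2)

X[0] = 1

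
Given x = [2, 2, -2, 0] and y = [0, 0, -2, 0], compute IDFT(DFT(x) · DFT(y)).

(x ⊛ y)[n] = Σ(m=0 to 3) x[m] · y[(n-m) mod 4]

Computing each output sample:
(x ⊛ y)[0] = 4
(x ⊛ y)[1] = 0
(x ⊛ y)[2] = -4
(x ⊛ y)[3] = -4

x ⊛ y = [4, 0, -4, -4]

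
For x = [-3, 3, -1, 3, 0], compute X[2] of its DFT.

X[2] = Σ(n=0 to 4) x[n] · ω_5^(2n) where ω_5 = e^(-2πi/5)
= (-3)·ω_5^0 + (3)·ω_5^2 + (-1)·ω_5^4 + (3)·ω_5^6 + (0)·ω_5^8

X[2] = -4.8090-5.5676i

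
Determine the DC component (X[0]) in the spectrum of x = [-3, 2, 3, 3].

X[0] = Σ(n=0 to 3) x[n] · ω_4^0 = Σ x[n]
= (-3) + (2) + (3) + (3)

X[0] = 5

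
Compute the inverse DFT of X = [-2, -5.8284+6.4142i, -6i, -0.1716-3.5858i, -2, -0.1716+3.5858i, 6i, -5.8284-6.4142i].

x[n] = (1/8) Σ(k=0 to 7) X[k] · e^(2πikn/8)

Computing each x[n]:
x[0] = -2
x[1] = 0
x[2] = -3
x[3] = -1
x[4] = 1
x[5] = 3
x[6] = 2
x[7] = -2

x = [-2, 0, -3, -1, 1, 3, 2, -2]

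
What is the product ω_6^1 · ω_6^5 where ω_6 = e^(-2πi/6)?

The primitive 6th roots of unity are ω_6^k for k coprime to 6: k ∈ {1, 5}
Their product equals the constant term of the cyclotomic polynomial Φ_6(x) up to sign.
For n ≥ 3, the product of all primitive nth roots of unity is 1. (For n=1 it is 1; for n=2 it is -1.)

1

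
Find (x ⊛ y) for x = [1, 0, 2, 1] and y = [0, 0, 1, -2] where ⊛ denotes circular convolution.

(x ⊛ y)[n] = Σ(m=0 to 3) x[m] · y[(n-m) mod 4]

Computing each output sample:
(x ⊛ y)[0] = 2
(x ⊛ y)[1] = -3
(x ⊛ y)[2] = -1
(x ⊛ y)[3] = -2

x ⊛ y = [2, -3, -1, -2]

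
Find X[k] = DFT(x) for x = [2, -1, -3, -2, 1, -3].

X[k] = Σ(n=0 to 5) x[n] · ω_6^(nk)
where ω_6 = e^(-2πi/6)

Computing each X[k]:
X[0] = -6
X[1] = 3.0000+1.7321i
X[2] = 3.0000-5.1962i
X[3] = 6
X[4] = 3.0000+5.1962i
X[5] = 3.0000-1.7321i

X = [-6, 3.0000+1.7321i, 3.0000-5.1962i, 6, 3.0000+5.1962i, 3.0000-1.7321i]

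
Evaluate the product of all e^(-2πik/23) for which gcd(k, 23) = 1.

The primitive 23rd roots of unity are ω_23^k for k coprime to 23: k ∈ {1, 2, 3, 4, 5, 6, 7, 8, 9, 10, 11, 12, 13, 14, 15, 16, 17, 18, 19, 20, 21, 22}
Their product equals the constant term of the cyclotomic polynomial Φ_23(x) up to sign.
For n ≥ 3, the product of all primitive nth roots of unity is 1. (For n=1 it is 1; for n=2 it is -1.)

1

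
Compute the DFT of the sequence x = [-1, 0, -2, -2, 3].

X[k] = Σ(n=0 to 4) x[n] · ω_5^(nk)
where ω_5 = e^(-2πi/5)

Computing each X[k]:
X[0] = -2
X[1] = 3.1631+2.8532i
X[2] = -4.6631+1.7634i
X[3] = -4.6631-1.7634i
X[4] = 3.1631-2.8532i

X = [-2, 3.1631+2.8532i, -4.6631+1.7634i, -4.6631-1.7634i, 3.1631-2.8532i]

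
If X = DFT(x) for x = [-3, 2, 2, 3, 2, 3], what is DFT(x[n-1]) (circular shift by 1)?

Time shift by 1: X_shifted[k] = ω_6^(1k) · X[k]
Shifted x = [3, -3, 2, 2, 3, 2]

DFT(x[n-1]) = [9, -2.0000+5.1962i, 3.0000+3.4641i, 7, 3.0000-3.4641i, -2.0000-5.1962i]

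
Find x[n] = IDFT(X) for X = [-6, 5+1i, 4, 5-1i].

x[n] = (1/4) Σ(k=0 to 3) X[k] · e^(2πikn/4)

Computing each x[n]:
x[0] = 2
x[1] = -3
x[2] = -3
x[3] = -2

x = [2, -3, -3, -2]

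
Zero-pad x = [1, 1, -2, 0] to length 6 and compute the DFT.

Original 4-point DFT: [0, 3-1i, -2, 3+1i]
Zero-padded 6-point DFT provides frequency interpolation.

DFT_6([x, 0, ...]) = [0, 2.5000+0.8660i, 1.5000-2.5981i, -2, 1.5000+2.5981i, 2.5000-0.8660i]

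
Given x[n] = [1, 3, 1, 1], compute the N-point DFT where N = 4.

X[k] = Σ(n=0 to 3) x[n] · ω_4^(nk)
where ω_4 = e^(-2πi/4)

Computing each X[k]:
X[0] = 6
X[1] = -2i
X[2] = -2
X[3] = 2i

X = [6, -2i, -2, 2i]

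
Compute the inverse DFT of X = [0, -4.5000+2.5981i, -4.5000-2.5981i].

x[n] = (1/3) Σ(k=0 to 2) X[k] · e^(2πikn/3)

Computing each x[n]:
x[0] = -3
x[1] = 0
x[2] = 3

x = [-3, 0, 3]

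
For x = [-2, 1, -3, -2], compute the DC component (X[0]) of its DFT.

X[0] = Σ(n=0 to 3) x[n] · ω_4^0 = Σ x[n]
= (-2) + (1) + (-3) + (-2)

X[0] = -6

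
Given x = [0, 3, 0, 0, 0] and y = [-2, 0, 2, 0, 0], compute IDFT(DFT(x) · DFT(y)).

(x ⊛ y)[n] = Σ(m=0 to 4) x[m] · y[(n-m) mod 5]

Computing each output sample:
(x ⊛ y)[0] = 0
(x ⊛ y)[1] = -6
(x ⊛ y)[2] = 0
(x ⊛ y)[3] = 6
(x ⊛ y)[4] = 0

x ⊛ y = [0, -6, 0, 6, 0]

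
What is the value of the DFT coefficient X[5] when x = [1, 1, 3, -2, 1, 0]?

X[5] = Σ(n=0 to 5) x[n] · ω_6^(5n) where ω_6 = e^(-2πi/6)
= (1)·ω_6^0 + (1)·ω_6^5 + (3)·ω_6^10 + (-2)·ω_6^15 + (1)·ω_6^20 + (0)·ω_6^25

X[5] = 1.5000+2.5981i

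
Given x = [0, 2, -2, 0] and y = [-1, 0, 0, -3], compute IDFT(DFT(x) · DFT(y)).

(x ⊛ y)[n] = Σ(m=0 to 3) x[m] · y[(n-m) mod 4]

Computing each output sample:
(x ⊛ y)[0] = -6
(x ⊛ y)[1] = 4
(x ⊛ y)[2] = 2
(x ⊛ y)[3] = 0

x ⊛ y = [-6, 4, 2, 0]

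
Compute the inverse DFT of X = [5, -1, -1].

x[n] = (1/3) Σ(k=0 to 2) X[k] · e^(2πikn/3)

Computing each x[n]:
x[0] = 1
x[1] = 2
x[2] = 2

x = [1, 2, 2]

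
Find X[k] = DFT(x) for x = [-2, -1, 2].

X[k] = Σ(n=0 to 2) x[n] · ω_3^(nk)
where ω_3 = e^(-2πi/3)

Computing each X[k]:
X[0] = -1
X[1] = -2.5000+2.5981i
X[2] = -2.5000-2.5981i

X = [-1, -2.5000+2.5981i, -2.5000-2.5981i]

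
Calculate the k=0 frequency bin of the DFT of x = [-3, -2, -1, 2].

X[0] = Σ(n=0 to 3) x[n] · ω_4^0 = Σ x[n]
= (-3) + (-2) + (-1) + (2)

X[0] = -4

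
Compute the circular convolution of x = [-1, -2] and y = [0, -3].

(x ⊛ y)[n] = Σ(m=0 to 1) x[m] · y[(n-m) mod 2]

Computing each output sample:
(x ⊛ y)[0] = 6
(x ⊛ y)[1] = 3

x ⊛ y = [6, 3]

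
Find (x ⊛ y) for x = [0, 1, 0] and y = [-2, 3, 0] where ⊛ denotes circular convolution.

(x ⊛ y)[n] = Σ(m=0 to 2) x[m] · y[(n-m) mod 3]

Computing each output sample:
(x ⊛ y)[0] = 0
(x ⊛ y)[1] = -2
(x ⊛ y)[2] = 3

x ⊛ y = [0, -2, 3]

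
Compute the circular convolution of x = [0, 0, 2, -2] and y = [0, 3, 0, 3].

(x ⊛ y)[n] = Σ(m=0 to 3) x[m] · y[(n-m) mod 4]

Computing each output sample:
(x ⊛ y)[0] = -6
(x ⊛ y)[1] = 6
(x ⊛ y)[2] = -6
(x ⊛ y)[3] = 6

x ⊛ y = [-6, 6, -6, 6]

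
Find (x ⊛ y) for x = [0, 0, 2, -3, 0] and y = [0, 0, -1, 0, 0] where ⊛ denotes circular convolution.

(x ⊛ y)[n] = Σ(m=0 to 4) x[m] · y[(n-m) mod 5]

Computing each output sample:
(x ⊛ y)[0] = 3
(x ⊛ y)[1] = 0
(x ⊛ y)[2] = 0
(x ⊛ y)[3] = 0
(x ⊛ y)[4] = -2

x ⊛ y = [3, 0, 0, 0, -2]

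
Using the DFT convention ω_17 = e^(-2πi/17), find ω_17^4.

ω_17^4 = e^(-2πi·4/17)
= cos(-2π·4/17) + i·sin(-2π·4/17)
= cos(-8π/17) + i·sin(-8π/17)

ω_17^4 = cos(-8π/17) + i·sin(-8π/17) = 0.0923-0.9957i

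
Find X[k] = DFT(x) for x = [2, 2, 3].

X[k] = Σ(n=0 to 2) x[n] · ω_3^(nk)
where ω_3 = e^(-2πi/3)

Computing each X[k]:
X[0] = 7
X[1] = -0.5000+0.8660i
X[2] = -0.5000-0.8660i

X = [7, -0.5000+0.8660i, -0.5000-0.8660i]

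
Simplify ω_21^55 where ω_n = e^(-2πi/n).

Since ω_21^21 = 1, powers reduce modulo 21.
55 mod 21 = 13
So ω_21^55 = ω_21^13 = e^(-2πi·13/21)

ω_21^55 = ω_21^13 = -0.7331+0.6802i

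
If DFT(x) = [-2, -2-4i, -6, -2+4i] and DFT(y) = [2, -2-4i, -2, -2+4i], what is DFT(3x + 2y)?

By linearity: DFT(3x + 2y) = 3·DFT(x) + 2·DFT(y)
= 3·[-2, -2-4i, -6, -2+4i] + 2·[2, -2-4i, -2, -2+4i]

Computing element-wise:
Z[0] = 3·(-2) + 2·(2) = -2
Z[1] = 3·(-2-4i) + 2·(-2-4i) = -10-20i
Z[2] = 3·(-6) + 2·(-2) = -22
Z[3] = 3·(-2+4i) + 2·(-2+4i) = -10+20i

DFT(3x + 2y) = 3·X + 2·Y = [-2, -10-20i, -22, -10+20i]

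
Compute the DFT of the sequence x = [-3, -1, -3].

X[k] = Σ(n=0 to 2) x[n] · ω_3^(nk)
where ω_3 = e^(-2πi/3)

Computing each X[k]:
X[0] = -7
X[1] = -1.0000-1.7321i
X[2] = -1.0000+1.7321i

X = [-7, -1.0000-1.7321i, -1.0000+1.7321i]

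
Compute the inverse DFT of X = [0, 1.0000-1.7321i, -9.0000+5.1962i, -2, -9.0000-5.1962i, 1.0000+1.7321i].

x[n] = (1/6) Σ(k=0 to 5) X[k] · e^(2πikn/6)

Computing each x[n]:
x[0] = -3
x[1] = 1
x[2] = 3
x[3] = -3
x[4] = -1
x[5] = 3

x = [-3, 1, 3, -3, -1, 3]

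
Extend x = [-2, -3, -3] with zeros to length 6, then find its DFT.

Original 3-point DFT: [-8, 1, 1]
Zero-padded 6-point DFT provides frequency interpolation.

DFT_6([x, 0, ...]) = [-8, -2.0000+5.1962i, 1, -2, 1, -2.0000-5.1962i]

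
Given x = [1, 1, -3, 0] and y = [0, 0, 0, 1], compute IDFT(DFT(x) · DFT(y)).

(x ⊛ y)[n] = Σ(m=0 to 3) x[m] · y[(n-m) mod 4]

Computing each output sample:
(x ⊛ y)[0] = 1
(x ⊛ y)[1] = -3
(x ⊛ y)[2] = 0
(x ⊛ y)[3] = 1

x ⊛ y = [1, -3, 0, 1]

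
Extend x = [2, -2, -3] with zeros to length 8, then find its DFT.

Original 3-point DFT: [-3, 4.5000-0.8660i, 4.5000+0.8660i]
Zero-padded 8-point DFT provides frequency interpolation.

DFT_8([x, 0, ...]) = [-3, 0.5858+4.4142i, 5+2i, 3.4142-1.5858i, 1, 3.4142+1.5858i, 5-2i, 0.5858-4.4142i]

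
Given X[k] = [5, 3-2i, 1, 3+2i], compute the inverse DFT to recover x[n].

x[n] = (1/4) Σ(k=0 to 3) X[k] · e^(2πikn/4)

Computing each x[n]:
x[0] = 3
x[1] = 2
x[2] = 0
x[3] = 0

x = [3, 2, 0, 0]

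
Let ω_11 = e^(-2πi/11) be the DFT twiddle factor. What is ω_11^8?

ω_11^8 = e^(-2πi·8/11)
= cos(-2π·8/11) + i·sin(-2π·8/11)
= cos(-16π/11) + i·sin(-16π/11)

ω_11^8 = cos(-16π/11) + i·sin(-16π/11) = -0.1423+0.9898i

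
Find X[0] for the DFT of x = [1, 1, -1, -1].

X[0] = Σ(n=0 to 3) x[n] · ω_4^0 = Σ x[n]
= (1) + (1) + (-1) + (-1)

X[0] = 0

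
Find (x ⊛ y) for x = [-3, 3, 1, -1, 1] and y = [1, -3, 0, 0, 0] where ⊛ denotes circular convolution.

(x ⊛ y)[n] = Σ(m=0 to 4) x[m] · y[(n-m) mod 5]

Computing each output sample:
(x ⊛ y)[0] = -6
(x ⊛ y)[1] = 12
(x ⊛ y)[2] = -8
(x ⊛ y)[3] = -4
(x ⊛ y)[4] = 4

x ⊛ y = [-6, 12, -8, -4, 4]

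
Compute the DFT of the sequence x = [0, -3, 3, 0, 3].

X[k] = Σ(n=0 to 4) x[n] · ω_5^(nk)
where ω_5 = e^(-2πi/5)

Computing each X[k]:
X[0] = 3
X[1] = -2.4271+3.9430i
X[2] = 0.9271+6.3799i
X[3] = 0.9271-6.3799i
X[4] = -2.4271-3.9430i

X = [3, -2.4271+3.9430i, 0.9271+6.3799i, 0.9271-6.3799i, -2.4271-3.9430i]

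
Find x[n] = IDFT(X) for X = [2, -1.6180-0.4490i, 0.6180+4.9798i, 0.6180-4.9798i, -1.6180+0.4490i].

x[n] = (1/5) Σ(k=0 to 4) X[k] · e^(2πikn/5)

Computing each x[n]:
x[0] = 0
x[1] = -1
x[2] = 3
x[3] = -1
x[4] = 1

x = [0, -1, 3, -1, 1]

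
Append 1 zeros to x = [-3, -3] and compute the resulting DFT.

Original 2-point DFT: [-6, 0]
Zero-padded 3-point DFT provides frequency interpolation.

DFT_3([x, 0, ...]) = [-6, -1.5000+2.5981i, -1.5000-2.5981i]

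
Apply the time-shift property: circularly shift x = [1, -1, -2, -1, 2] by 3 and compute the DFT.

Time shift by 3: X_shifted[k] = ω_5^(3k) · X[k]
Shifted x = [-2, -1, 2, 1, -1]

DFT(x[n-3]) = [-1, -5.0451-0.5878i, 0.5451+0.9511i, 0.5451-0.9511i, -5.0451+0.5878i]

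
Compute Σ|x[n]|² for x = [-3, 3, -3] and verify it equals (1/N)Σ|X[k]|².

Time domain:
Σ|x[n]|² = |-3|² + |3|² + |-3|² = 27.0000

Frequency domain:
(1/3)Σ|X[k]|² = (1/3)(|-3|² + |-3.0000-5.1962i|² + |-3.0000+5.1962i|²) = (1/3)·81.0000 = 27.0000

Both sides agree, confirming Parseval's theorem.

Σ|x[n]|² = (1/N)Σ|X[k]|² = 27.0000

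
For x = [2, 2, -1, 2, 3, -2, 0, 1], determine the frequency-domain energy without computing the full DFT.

Parseval: Σ|x[n]|² = (1/N)Σ|X[k]|², so Σ|X[k]|² = N·Σ|x[n]|² = 8·27.0000

Σ|X[k]|² = N·Σ|x[n]|² = 8·27.0000 = 216.0000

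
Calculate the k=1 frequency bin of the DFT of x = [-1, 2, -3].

X[1] = Σ(n=0 to 2) x[n] · ω_3^(1n) where ω_3 = e^(-2πi/3)
= (-1)·ω_3^0 + (2)·ω_3^1 + (-3)·ω_3^2

X[1] = -0.5000-4.3301i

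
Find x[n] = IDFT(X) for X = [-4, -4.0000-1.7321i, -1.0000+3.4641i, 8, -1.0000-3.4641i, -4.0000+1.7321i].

x[n] = (1/6) Σ(k=0 to 5) X[k] · e^(2πikn/6)

Computing each x[n]:
x[0] = -1
x[1] = -3
x[2] = 3
x[3] = -1
x[4] = 0
x[5] = -2

x = [-1, -3, 3, -1, 0, -2]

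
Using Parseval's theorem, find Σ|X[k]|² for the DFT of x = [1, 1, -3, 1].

Parseval: Σ|x[n]|² = (1/N)Σ|X[k]|², so Σ|X[k]|² = N·Σ|x[n]|² = 4·12.0000

Σ|X[k]|² = N·Σ|x[n]|² = 4·12.0000 = 48.0000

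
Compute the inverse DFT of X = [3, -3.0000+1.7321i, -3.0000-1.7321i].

x[n] = (1/3) Σ(k=0 to 2) X[k] · e^(2πikn/3)

Computing each x[n]:
x[0] = -1
x[1] = 1
x[2] = 3

x = [-1, 1, 3]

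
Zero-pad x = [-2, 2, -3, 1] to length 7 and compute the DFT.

Original 4-point DFT: [-2, 1-1i, -8, 1+1i]
Zero-padded 7-point DFT provides frequency interpolation.

DFT_7([x, 0, ...]) = [-2, -0.9864+0.9272i, 0.8814-2.4697i, -5.8949-4.1882i, -5.8949+4.1882i, 0.8814+2.4697i, -0.9864-0.9272i]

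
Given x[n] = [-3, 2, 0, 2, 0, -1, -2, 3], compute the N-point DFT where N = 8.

X[k] = Σ(n=0 to 7) x[n] · ω_8^(nk)
where ω_8 = e^(-2πi/8)

Computing each X[k]:
X[0] = 1
X[1] = -0.1716-3.4142i
X[2] = -1+4i
X[3] = -5.8284+0.5858i
X[4] = -11
X[5] = -5.8284-0.5858i
X[6] = -1-4i
X[7] = -0.1716+3.4142i

X = [1, -0.1716-3.4142i, -1+4i, -5.8284+0.5858i, -11, -5.8284-0.5858i, -1-4i, -0.1716+3.4142i]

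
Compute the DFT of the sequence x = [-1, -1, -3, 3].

X[k] = Σ(n=0 to 3) x[n] · ω_4^(nk)
where ω_4 = e^(-2πi/4)

Computing each X[k]:
X[0] = -2
X[1] = 2+4i
X[2] = -6
X[3] = 2-4i

X = [-2, 2+4i, -6, 2-4i]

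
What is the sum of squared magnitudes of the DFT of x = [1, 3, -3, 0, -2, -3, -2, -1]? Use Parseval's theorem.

Parseval: Σ|x[n]|² = (1/N)Σ|X[k]|², so Σ|X[k]|² = N·Σ|x[n]|² = 8·37.0000

Σ|X[k]|² = N·Σ|x[n]|² = 8·37.0000 = 296.0000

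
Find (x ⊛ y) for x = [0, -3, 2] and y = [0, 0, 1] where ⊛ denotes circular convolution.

(x ⊛ y)[n] = Σ(m=0 to 2) x[m] · y[(n-m) mod 3]

Computing each output sample:
(x ⊛ y)[0] = -3
(x ⊛ y)[1] = 2
(x ⊛ y)[2] = 0

x ⊛ y = [-3, 2, 0]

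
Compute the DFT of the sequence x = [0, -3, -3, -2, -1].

X[k] = Σ(n=0 to 4) x[n] · ω_5^(nk)
where ω_5 = e^(-2πi/5)

Computing each X[k]:
X[0] = -9
X[1] = 2.8090+2.4899i
X[2] = 1.6910+0.2245i
X[3] = 1.6910-0.2245i
X[4] = 2.8090-2.4899i

X = [-9, 2.8090+2.4899i, 1.6910+0.2245i, 1.6910-0.2245i, 2.8090-2.4899i]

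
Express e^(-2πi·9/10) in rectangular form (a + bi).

ω_10^9 = e^(-2πi·9/10)
= cos(-2π·9/10) + i·sin(-2π·9/10)
= cos(-18π/10) + i·sin(-18π/10)

ω_10^9 = cos(-18π/10) + i·sin(-18π/10) = 0.8090+0.5878i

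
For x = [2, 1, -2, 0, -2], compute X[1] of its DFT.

X[1] = Σ(n=0 to 4) x[n] · ω_5^(1n) where ω_5 = e^(-2πi/5)
= (2)·ω_5^0 + (1)·ω_5^1 + (-2)·ω_5^2 + (0)·ω_5^3 + (-2)·ω_5^4

X[1] = 3.3090-1.6776i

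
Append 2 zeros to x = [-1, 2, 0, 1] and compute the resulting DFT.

Original 4-point DFT: [2, -1-1i, -4, -1+1i]
Zero-padded 6-point DFT provides frequency interpolation.

DFT_6([x, 0, ...]) = [2, -1.0000-1.7321i, -1.0000-1.7321i, -4, -1.0000+1.7321i, -1.0000+1.7321i]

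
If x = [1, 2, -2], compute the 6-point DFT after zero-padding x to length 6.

Original 3-point DFT: [1, 1.0000-3.4641i, 1.0000+3.4641i]
Zero-padded 6-point DFT provides frequency interpolation.

DFT_6([x, 0, ...]) = [1, 3, 1.0000-3.4641i, -3, 1.0000+3.4641i, 3]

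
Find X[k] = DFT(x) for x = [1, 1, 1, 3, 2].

X[k] = Σ(n=0 to 4) x[n] · ω_5^(nk)
where ω_5 = e^(-2πi/5)

Computing each X[k]:
X[0] = 8
X[1] = -1.3090+2.1266i
X[2] = -0.1910-1.3143i
X[3] = -0.1910+1.3143i
X[4] = -1.3090-2.1266i

X = [8, -1.3090+2.1266i, -0.1910-1.3143i, -0.1910+1.3143i, -1.3090-2.1266i]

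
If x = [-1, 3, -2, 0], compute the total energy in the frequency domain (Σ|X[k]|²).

Parseval: Σ|x[n]|² = (1/N)Σ|X[k]|², so Σ|X[k]|² = N·Σ|x[n]|² = 4·14.0000

Σ|X[k]|² = N·Σ|x[n]|² = 4·14.0000 = 56.0000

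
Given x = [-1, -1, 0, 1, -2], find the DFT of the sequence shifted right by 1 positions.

Time shift by 1: X_shifted[k] = ω_5^(1k) · X[k]
Shifted x = [-2, -1, -1, 0, 1]

DFT(x[n-1]) = [-3, -1.1910+2.4899i, -2.3090+0.2245i, -2.3090-0.2245i, -1.1910-2.4899i]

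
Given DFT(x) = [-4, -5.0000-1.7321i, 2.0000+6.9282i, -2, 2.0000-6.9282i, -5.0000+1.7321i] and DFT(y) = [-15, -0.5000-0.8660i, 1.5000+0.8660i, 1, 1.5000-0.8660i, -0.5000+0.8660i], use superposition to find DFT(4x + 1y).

By linearity: DFT(4x + 1y) = 4·DFT(x) + 1·DFT(y)
= 4·[-4, -5.0000-1.7321i, 2.0000+6.9282i, -2, 2.0000-6.9282i, -5.0000+1.7321i] + 1·[-15, -0.5000-0.8660i, 1.5000+0.8660i, 1, 1.5000-0.8660i, -0.5000+0.8660i]

Computing element-wise:
Z[0] = 4·(-4) + 1·(-15) = -31
Z[1] = 4·(-5.0000-1.7321i) + 1·(-0.5000-0.8660i) = -20.5000-7.7944i
Z[2] = 4·(2.0000+6.9282i) + 1·(1.5000+0.8660i) = 9.5000+28.5788i
Z[3] = 4·(-2) + 1·(1) = -7
Z[4] = 4·(2.0000-6.9282i) + 1·(1.5000-0.8660i) = 9.5000-28.5788i
Z[5] = 4·(-5.0000+1.7321i) + 1·(-0.5000+0.8660i) = -20.5000+7.7944i

DFT(4x + 1y) = 4·X + 1·Y = [-31, -20.5000-7.7944i, 9.5000+28.5788i, -7, 9.5000-28.5788i, -20.5000+7.7944i]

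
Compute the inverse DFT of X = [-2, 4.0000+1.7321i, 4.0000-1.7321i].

x[n] = (1/3) Σ(k=0 to 2) X[k] · e^(2πikn/3)

Computing each x[n]:
x[0] = 2
x[1] = -3
x[2] = -1

x = [2, -3, -1]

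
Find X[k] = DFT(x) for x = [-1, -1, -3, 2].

X[k] = Σ(n=0 to 3) x[n] · ω_4^(nk)
where ω_4 = e^(-2πi/4)

Computing each X[k]:
X[0] = -3
X[1] = 2+3i
X[2] = -5
X[3] = 2-3i

X = [-3, 2+3i, -5, 2-3i]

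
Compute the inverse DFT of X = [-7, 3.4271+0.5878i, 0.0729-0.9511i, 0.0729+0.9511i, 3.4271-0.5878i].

x[n] = (1/5) Σ(k=0 to 4) X[k] · e^(2πikn/5)

Computing each x[n]:
x[0] = 0
x[1] = -1
x[2] = -3
x[3] = -2
x[4] = -1

x = [0, -1, -3, -2, -1]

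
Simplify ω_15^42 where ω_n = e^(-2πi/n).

Since ω_15^15 = 1, powers reduce modulo 15.
42 mod 15 = 12
So ω_15^42 = ω_15^12 = e^(-2πi·12/15)

ω_15^42 = ω_15^12 = 0.3090+0.9511i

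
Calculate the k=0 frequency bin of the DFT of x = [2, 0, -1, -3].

X[0] = Σ(n=0 to 3) x[n] · ω_4^0 = Σ x[n]
= (2) + (0) + (-1) + (-3)

X[0] = -2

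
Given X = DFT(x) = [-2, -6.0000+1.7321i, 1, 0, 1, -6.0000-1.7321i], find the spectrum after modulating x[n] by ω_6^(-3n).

Modulation property: DFT(ω_6^(-3n)·x[n]) = X[(k-3) mod 6], so circularly shift X by 3 positions.

X[k-3] = [0, 1, -6.0000-1.7321i, -2, -6.0000+1.7321i, 1]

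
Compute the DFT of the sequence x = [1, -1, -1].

X[k] = Σ(n=0 to 2) x[n] · ω_3^(nk)
where ω_3 = e^(-2πi/3)

Computing each X[k]:
X[0] = -1
X[1] = 2
X[2] = 2

X = [-1, 2, 2]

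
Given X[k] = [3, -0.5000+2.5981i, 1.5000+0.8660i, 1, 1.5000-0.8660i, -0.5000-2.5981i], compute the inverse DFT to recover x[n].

x[n] = (1/6) Σ(k=0 to 5) X[k] · e^(2πikn/6)

Computing each x[n]:
x[0] = 1
x[1] = -1
x[2] = 0
x[3] = 1
x[4] = 1
x[5] = 1

x = [1, -1, 0, 1, 1, 1]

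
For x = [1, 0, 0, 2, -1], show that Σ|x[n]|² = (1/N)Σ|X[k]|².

Time domain:
Σ|x[n]|² = |1|² + |0|² + |0|² + |2|² + |-1|² = 6.0000

Frequency domain:
(1/5)Σ|X[k]|² = (1/5)(|2|² + |-0.9271+0.2245i|² + |2.4271-2.4899i|² + |2.4271+2.4899i|² + |-0.9271-0.2245i|²) = (1/5)·30.0000 = 6.0000

Both sides agree, confirming Parseval's theorem.

Σ|x[n]|² = (1/N)Σ|X[k]|² = 6.0000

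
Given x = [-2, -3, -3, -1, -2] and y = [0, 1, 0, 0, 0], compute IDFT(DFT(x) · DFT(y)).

(x ⊛ y)[n] = Σ(m=0 to 4) x[m] · y[(n-m) mod 5]

Computing each output sample:
(x ⊛ y)[0] = -2
(x ⊛ y)[1] = -2
(x ⊛ y)[2] = -3
(x ⊛ y)[3] = -3
(x ⊛ y)[4] = -1

x ⊛ y = [-2, -2, -3, -3, -1]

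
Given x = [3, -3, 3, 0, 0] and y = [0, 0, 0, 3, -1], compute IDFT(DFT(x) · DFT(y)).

(x ⊛ y)[n] = Σ(m=0 to 4) x[m] · y[(n-m) mod 5]

Computing each output sample:
(x ⊛ y)[0] = 12
(x ⊛ y)[1] = -3
(x ⊛ y)[2] = 0
(x ⊛ y)[3] = 9
(x ⊛ y)[4] = -12

x ⊛ y = [12, -3, 0, 9, -12]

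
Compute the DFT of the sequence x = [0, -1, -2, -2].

X[k] = Σ(n=0 to 3) x[n] · ω_4^(nk)
where ω_4 = e^(-2πi/4)

Computing each X[k]:
X[0] = -5
X[1] = 2-1i
X[2] = 1
X[3] = 2+1i

X = [-5, 2-1i, 1, 2+1i]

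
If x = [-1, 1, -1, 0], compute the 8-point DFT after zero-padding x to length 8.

Original 4-point DFT: [-1, -1i, -3, 1i]
Zero-padded 8-point DFT provides frequency interpolation.

DFT_8([x, 0, ...]) = [-1, -0.2929+0.2929i, -1i, -1.7071-1.7071i, -3, -1.7071+1.7071i, 1i, -0.2929-0.2929i]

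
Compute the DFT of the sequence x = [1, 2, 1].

X[k] = Σ(n=0 to 2) x[n] · ω_3^(nk)
where ω_3 = e^(-2πi/3)

Computing each X[k]:
X[0] = 4
X[1] = -0.5000-0.8660i
X[2] = -0.5000+0.8660i

X = [4, -0.5000-0.8660i, -0.5000+0.8660i]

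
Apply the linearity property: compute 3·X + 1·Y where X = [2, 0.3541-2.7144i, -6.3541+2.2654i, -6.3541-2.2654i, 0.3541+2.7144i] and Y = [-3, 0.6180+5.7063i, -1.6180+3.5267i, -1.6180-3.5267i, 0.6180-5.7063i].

By linearity: DFT(3x + 1y) = 3·DFT(x) + 1·DFT(y)
= 3·[2, 0.3541-2.7144i, -6.3541+2.2654i, -6.3541-2.2654i, 0.3541+2.7144i] + 1·[-3, 0.6180+5.7063i, -1.6180+3.5267i, -1.6180-3.5267i, 0.6180-5.7063i]

Computing element-wise:
Z[0] = 3·(2) + 1·(-3) = 3
Z[1] = 3·(0.3541-2.7144i) + 1·(0.6180+5.7063i) = 1.6803-2.4369i
Z[2] = 3·(-6.3541+2.2654i) + 1·(-1.6180+3.5267i) = -20.6803+10.3229i
Z[3] = 3·(-6.3541-2.2654i) + 1·(-1.6180-3.5267i) = -20.6803-10.3229i
Z[4] = 3·(0.3541+2.7144i) + 1·(0.6180-5.7063i) = 1.6803+2.4369i

DFT(3x + 1y) = 3·X + 1·Y = [3, 1.6803-2.4369i, -20.6803+10.3229i, -20.6803-10.3229i, 1.6803+2.4369i]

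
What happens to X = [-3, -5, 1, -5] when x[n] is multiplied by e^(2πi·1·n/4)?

Modulation property: DFT(ω_4^(-1n)·x[n]) = X[(k-1) mod 4], so circularly shift X by 1 positions.

X[k-1] = [-5, -3, -5, 1]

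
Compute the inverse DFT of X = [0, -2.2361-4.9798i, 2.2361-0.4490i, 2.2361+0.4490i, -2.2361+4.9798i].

x[n] = (1/5) Σ(k=0 to 4) X[k] · e^(2πikn/5)

Computing each x[n]:
x[0] = 0
x[1] = 1
x[2] = 2
x[3] = 0
x[4] = -3

x = [0, 1, 2, 0, -3]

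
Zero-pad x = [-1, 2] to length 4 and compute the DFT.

Original 2-point DFT: [1, -3]
Zero-padded 4-point DFT provides frequency interpolation.

DFT_4([x, 0, ...]) = [1, -1-2i, -3, -1+2i]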